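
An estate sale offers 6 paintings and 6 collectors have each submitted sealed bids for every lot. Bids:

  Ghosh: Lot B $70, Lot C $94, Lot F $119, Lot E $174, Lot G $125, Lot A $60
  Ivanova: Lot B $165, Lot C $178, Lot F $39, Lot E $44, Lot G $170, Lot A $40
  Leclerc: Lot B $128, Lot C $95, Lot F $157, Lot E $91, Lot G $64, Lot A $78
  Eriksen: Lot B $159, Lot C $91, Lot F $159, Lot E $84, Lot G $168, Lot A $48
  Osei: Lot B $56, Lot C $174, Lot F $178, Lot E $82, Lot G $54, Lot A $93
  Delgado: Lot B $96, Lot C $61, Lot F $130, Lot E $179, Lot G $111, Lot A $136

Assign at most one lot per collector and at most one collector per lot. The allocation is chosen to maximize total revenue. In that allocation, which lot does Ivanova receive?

Ivanova receives Lot B.

Optimal: Ghosh→Lot E ($174), Ivanova→Lot B ($165), Leclerc→Lot F ($157), Eriksen→Lot G ($168), Osei→Lot C ($174), Delgado→Lot A ($136) — total 174+165+157+168+174+136 = $974.
No other one-to-one assignment exceeds $974.
Ivanova's own top lot is Lot C ($178), but forcing Ivanova→Lot C and reassigning the rest optimally gives only $962 — worse by 12.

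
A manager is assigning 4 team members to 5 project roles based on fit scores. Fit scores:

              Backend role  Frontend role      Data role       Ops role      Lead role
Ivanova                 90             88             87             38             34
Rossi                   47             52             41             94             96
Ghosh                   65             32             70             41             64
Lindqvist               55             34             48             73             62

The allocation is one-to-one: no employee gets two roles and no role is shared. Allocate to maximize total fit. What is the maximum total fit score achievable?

Optimal: Ivanova→Backend role (90 pts), Rossi→Lead role (96 pts), Ghosh→Data role (70 pts), Lindqvist→Ops role (73 pts) — total 90+96+70+73 = 329 pts.
Next-best assignment: Ivanova→Frontend role, Rossi→Lead role, Ghosh→Data role, Lindqvist→Ops role = 327 pts.
Swapping Lindqvist↔Ivanova (Lindqvist→Backend role 55 pts, Ivanova→Ops role 38 pts) loses 70.
Checked against all permutations: 329 pts is optimal.

Max total: 329 pts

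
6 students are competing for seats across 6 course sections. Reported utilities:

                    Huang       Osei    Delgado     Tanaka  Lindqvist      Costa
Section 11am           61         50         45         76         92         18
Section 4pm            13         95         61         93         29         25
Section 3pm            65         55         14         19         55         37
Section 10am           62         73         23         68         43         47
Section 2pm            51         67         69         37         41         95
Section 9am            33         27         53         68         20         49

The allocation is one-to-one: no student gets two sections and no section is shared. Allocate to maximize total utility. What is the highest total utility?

Max total: 471 points

Treat this as an assignment problem: match each student to one section.
Optimal: Huang→Section 3pm (65 points), Osei→Section 10am (73 points), Delgado→Section 9am (53 points), Tanaka→Section 4pm (93 points), Lindqvist→Section 11am (92 points), Costa→Section 2pm (95 points) — total 65+73+53+93+92+95 = 471 points.
Max-entry greedy (repeatedly take the single best remaining cell) gives 468 points, worse by 3.
Next-best assignment: Huang→Section 3pm, Osei→Section 4pm, Delgado→Section 9am, Tanaka→Section 10am, Lindqvist→Section 11am, Costa→Section 2pm = 468 points.
Checked against all permutations: 471 points is optimal.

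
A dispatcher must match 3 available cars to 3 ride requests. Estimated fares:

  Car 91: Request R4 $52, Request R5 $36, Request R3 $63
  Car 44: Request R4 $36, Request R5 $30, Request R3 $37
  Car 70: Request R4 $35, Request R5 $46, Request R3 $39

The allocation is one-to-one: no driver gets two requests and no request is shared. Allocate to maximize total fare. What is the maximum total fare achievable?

Maximum total: $145

Optimal: Car 91→Request R3 ($63), Car 44→Request R4 ($36), Car 70→Request R5 ($46) — total 63+36+46 = $145.
Column-greedy (each request in turn goes to its best remaining driver) gives $135, worse by 10.
Next-best assignment: Car 91→Request R4, Car 44→Request R3, Car 70→Request R5 = $135.
Every other assignment is strictly worse.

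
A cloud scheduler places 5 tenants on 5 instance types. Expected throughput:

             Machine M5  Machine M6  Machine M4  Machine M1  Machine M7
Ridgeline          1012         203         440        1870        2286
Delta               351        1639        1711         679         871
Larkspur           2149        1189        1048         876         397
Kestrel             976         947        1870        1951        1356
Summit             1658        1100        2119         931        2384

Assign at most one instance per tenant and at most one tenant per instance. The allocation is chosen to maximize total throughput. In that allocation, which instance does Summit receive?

Summit receives Machine M4.

This is the linear assignment problem.
Optimal: Ridgeline→Machine M7 (2286 ops/s), Delta→Machine M6 (1639 ops/s), Larkspur→Machine M5 (2149 ops/s), Kestrel→Machine M1 (1951 ops/s), Summit→Machine M4 (2119 ops/s) — total 2286+1639+2149+1951+2119 = 10144 ops/s.
Row-greedy (each tenant in turn takes its best remaining instance) gives 9197 ops/s, worse by 947.
Next-best assignment: Ridgeline→Machine M1, Delta→Machine M6, Larkspur→Machine M5, Kestrel→Machine M4, Summit→Machine M7 = 9912 ops/s.
Every other assignment is strictly worse.
Summit's own top instance is Machine M7 (2384 ops/s), but forcing Summit→Machine M7 and reassigning the rest optimally gives only 9912 ops/s — worse by 232.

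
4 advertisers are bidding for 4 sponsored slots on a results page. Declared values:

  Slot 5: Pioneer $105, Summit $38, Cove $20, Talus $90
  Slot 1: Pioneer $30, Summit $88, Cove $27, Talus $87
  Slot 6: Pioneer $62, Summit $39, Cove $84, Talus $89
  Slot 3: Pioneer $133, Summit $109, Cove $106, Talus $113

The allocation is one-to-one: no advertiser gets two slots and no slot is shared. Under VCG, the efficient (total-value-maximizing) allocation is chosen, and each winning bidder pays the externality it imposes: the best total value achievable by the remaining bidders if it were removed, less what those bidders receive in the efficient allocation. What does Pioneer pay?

Efficient allocation: Pioneer→Slot 3 ($133), Summit→Slot 1 ($88), Cove→Slot 6 ($84), Talus→Slot 5 ($90); total welfare W = $395.
Pioneer receives Slot 3 at value $133, so the others get W − 133 = $262.
Without Pioneer: best allocation of the remaining 3 bidders over all 4 slots is Summit→Slot 1 ($88), Cove→Slot 6 ($84), Talus→Slot 3 ($113), total $285.
VCG payment = (others' best without Pioneer) − (others' welfare with Pioneer) = 285 − 262 = $23.

Pioneer pays $23.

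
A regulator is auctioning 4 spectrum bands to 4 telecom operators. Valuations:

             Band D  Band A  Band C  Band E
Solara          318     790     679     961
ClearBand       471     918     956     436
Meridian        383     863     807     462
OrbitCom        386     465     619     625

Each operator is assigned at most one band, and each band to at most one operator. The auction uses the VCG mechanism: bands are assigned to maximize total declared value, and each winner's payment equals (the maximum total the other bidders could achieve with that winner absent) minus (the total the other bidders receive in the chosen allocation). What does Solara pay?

Efficient allocation: Solara→Band E ($961M), ClearBand→Band C ($956M), Meridian→Band A ($863M), OrbitCom→Band D ($386M); total welfare W = $3166M.
Solara receives Band E at value $961M, so the others get W − 961 = $2205M.
Without Solara: best allocation of the remaining 3 bidders over all 4 bands is ClearBand→Band C ($956M), Meridian→Band A ($863M), OrbitCom→Band E ($625M), total $2444M.
VCG payment = (others' best without Solara) − (others' welfare with Solara) = 2444 − 2205 = $239M.

Solara pays $239M.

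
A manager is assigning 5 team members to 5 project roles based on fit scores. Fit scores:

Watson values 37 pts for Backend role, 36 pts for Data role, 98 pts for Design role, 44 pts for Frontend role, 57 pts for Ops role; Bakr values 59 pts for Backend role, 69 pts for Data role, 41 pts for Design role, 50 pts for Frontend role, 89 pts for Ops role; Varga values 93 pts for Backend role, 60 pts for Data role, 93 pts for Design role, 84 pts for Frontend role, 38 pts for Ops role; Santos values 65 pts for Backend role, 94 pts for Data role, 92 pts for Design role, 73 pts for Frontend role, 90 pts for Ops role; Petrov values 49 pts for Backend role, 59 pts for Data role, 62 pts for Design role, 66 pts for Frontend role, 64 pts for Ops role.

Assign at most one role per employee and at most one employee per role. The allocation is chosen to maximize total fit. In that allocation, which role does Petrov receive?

Petrov receives Frontend role.

Optimal: Watson→Design role (98 pts), Bakr→Ops role (89 pts), Varga→Backend role (93 pts), Santos→Data role (94 pts), Petrov→Frontend role (66 pts) — total 98+89+93+94+66 = 440 pts.
Next-best assignment: Watson→Design role, Bakr→Data role, Varga→Backend role, Santos→Ops role, Petrov→Frontend role = 416 pts.
Checked against all permutations: 440 pts is optimal.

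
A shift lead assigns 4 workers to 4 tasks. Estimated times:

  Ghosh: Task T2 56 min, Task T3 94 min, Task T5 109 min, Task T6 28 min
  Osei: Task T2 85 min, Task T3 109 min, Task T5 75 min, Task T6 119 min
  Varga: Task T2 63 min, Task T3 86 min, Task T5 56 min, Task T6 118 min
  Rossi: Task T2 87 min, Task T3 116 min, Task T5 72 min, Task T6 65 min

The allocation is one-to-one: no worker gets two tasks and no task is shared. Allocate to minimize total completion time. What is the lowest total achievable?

Min total: 271 min

Optimal: Ghosh→Task T6 (28 min), Osei→Task T2 (85 min), Varga→Task T3 (86 min), Rossi→Task T5 (72 min) — total 28+85+86+72 = 271 min.
Min-entry greedy (repeatedly take the single cheapest remaining cell) gives 285 min, worse by 14.
Next-best assignment: Ghosh→Task T6, Osei→Task T3, Varga→Task T2, Rossi→Task T5 = 272 min.
Swapping Osei↔Varga (Osei→Task T3 109 min, Varga→Task T2 63 min) adds 1.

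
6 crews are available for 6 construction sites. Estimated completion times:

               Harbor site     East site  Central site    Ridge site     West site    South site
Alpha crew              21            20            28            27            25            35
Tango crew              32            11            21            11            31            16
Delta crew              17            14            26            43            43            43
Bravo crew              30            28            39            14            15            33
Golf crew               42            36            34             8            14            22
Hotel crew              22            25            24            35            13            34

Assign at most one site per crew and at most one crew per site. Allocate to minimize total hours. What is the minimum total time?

Optimal: Alpha crew→Harbor site (21 hours), Tango crew→South site (16 hours), Delta crew→East site (14 hours), Bravo crew→West site (15 hours), Golf crew→Ridge site (8 hours), Hotel crew→Central site (24 hours) — total 21+16+14+15+8+24 = 98 hours.
Row-greedy (each crew in turn takes its cheapest remaining site) gives 109 hours, worse by 11.
Swapping Delta crew↔Golf crew (Delta crew→Ridge site 43 hours, Golf crew→East site 36 hours) adds 57.
Checked against all permutations: 98 hours is optimal.

Min total: 98 hours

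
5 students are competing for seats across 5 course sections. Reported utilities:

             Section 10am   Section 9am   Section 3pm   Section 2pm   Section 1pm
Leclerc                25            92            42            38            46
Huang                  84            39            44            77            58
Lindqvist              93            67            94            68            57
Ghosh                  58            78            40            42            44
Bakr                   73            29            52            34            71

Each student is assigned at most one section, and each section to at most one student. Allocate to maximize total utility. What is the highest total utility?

Max total: 392 points

Optimal: Leclerc→Section 9am (92 points), Huang→Section 2pm (77 points), Lindqvist→Section 3pm (94 points), Ghosh→Section 10am (58 points), Bakr→Section 1pm (71 points) — total 92+77+94+58+71 = 392 points.
Max-entry greedy (repeatedly take the single best remaining cell) gives 383 points, worse by 9.
No other one-to-one assignment exceeds 392 points.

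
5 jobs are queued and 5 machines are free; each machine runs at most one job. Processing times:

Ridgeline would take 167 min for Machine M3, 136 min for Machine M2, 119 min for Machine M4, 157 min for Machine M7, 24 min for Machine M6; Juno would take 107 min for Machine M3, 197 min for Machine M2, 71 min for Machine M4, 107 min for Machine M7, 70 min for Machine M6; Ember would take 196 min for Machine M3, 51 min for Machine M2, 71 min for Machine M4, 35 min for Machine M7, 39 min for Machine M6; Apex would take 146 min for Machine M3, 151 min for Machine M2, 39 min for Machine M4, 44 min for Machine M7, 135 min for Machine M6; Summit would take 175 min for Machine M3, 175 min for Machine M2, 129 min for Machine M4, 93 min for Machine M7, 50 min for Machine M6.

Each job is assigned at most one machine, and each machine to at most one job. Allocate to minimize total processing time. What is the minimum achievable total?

Optimal: Ridgeline→Machine M6 (24 min), Juno→Machine M3 (107 min), Ember→Machine M2 (51 min), Apex→Machine M4 (39 min), Summit→Machine M7 (93 min) — total 24+107+51+39+93 = 314 min.
Row-greedy (each job in turn takes its cheapest remaining machine) gives 451 min, worse by 137.
Next-best assignment: Ridgeline→Machine M6, Juno→Machine M3, Ember→Machine M2, Apex→Machine M7, Summit→Machine M4 = 355 min.

Min total: 314 min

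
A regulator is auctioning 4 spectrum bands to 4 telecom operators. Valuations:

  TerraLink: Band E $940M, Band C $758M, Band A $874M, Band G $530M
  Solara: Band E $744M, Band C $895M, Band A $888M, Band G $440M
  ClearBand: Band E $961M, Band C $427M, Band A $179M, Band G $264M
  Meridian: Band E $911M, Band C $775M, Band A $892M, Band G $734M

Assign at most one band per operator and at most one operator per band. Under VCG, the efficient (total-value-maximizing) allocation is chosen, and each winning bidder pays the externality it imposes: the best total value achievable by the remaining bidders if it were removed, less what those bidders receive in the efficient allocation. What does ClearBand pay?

ClearBand pays $224M.

Efficient allocation: TerraLink→Band A ($874M), Solara→Band C ($895M), ClearBand→Band E ($961M), Meridian→Band G ($734M); total welfare W = $3464M.
ClearBand receives Band E at value $961M, so the others get W − 961 = $2503M.
Without ClearBand: best allocation of the remaining 3 bidders over all 4 bands is TerraLink→Band E ($940M), Solara→Band C ($895M), Meridian→Band A ($892M), total $2727M.
VCG payment = (others' best without ClearBand) − (others' welfare with ClearBand) = 2727 − 2503 = $224M.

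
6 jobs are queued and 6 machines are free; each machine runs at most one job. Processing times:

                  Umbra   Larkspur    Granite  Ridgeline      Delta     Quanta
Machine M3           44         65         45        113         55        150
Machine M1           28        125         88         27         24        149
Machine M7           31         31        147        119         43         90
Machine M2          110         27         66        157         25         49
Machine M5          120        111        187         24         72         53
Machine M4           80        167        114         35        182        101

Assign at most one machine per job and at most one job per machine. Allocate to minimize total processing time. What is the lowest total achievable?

Minimum total: 215 min

Treat this as an assignment problem: match each job to one machine.
Optimal: Umbra→Machine M7 (31 min), Larkspur→Machine M2 (27 min), Granite→Machine M3 (45 min), Ridgeline→Machine M4 (35 min), Delta→Machine M1 (24 min), Quanta→Machine M5 (53 min) — total 31+27+45+35+24+53 = 215 min.
Min-entry greedy (repeatedly take the single cheapest remaining cell) gives 252 min, worse by 37.
Next-best assignment: Umbra→Machine M1, Larkspur→Machine M7, Granite→Machine M3, Ridgeline→Machine M4, Delta→Machine M2, Quanta→Machine M5 = 217 min.
Swapping Granite↔Umbra (Granite→Machine M7 147 min, Umbra→Machine M3 44 min) adds 115.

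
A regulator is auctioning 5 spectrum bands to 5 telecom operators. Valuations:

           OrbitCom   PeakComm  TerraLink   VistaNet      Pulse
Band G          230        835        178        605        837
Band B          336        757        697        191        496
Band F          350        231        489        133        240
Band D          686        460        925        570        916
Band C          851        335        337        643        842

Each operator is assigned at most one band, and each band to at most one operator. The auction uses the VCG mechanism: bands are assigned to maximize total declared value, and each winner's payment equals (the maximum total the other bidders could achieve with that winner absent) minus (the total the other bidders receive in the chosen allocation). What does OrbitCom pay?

OrbitCom pays $395M.

Efficient allocation: OrbitCom→Band C ($851M), PeakComm→Band B ($757M), TerraLink→Band F ($489M), VistaNet→Band G ($605M), Pulse→Band D ($916M); total welfare W = $3618M.
OrbitCom receives Band C at value $851M, so the others get W − 851 = $2767M.
Without OrbitCom: best allocation of the remaining 4 bidders over all 5 bands is PeakComm→Band B ($757M), TerraLink→Band D ($925M), VistaNet→Band C ($643M), Pulse→Band G ($837M), total $3162M.
VCG payment = (others' best without OrbitCom) − (others' welfare with OrbitCom) = 3162 − 2767 = $395M.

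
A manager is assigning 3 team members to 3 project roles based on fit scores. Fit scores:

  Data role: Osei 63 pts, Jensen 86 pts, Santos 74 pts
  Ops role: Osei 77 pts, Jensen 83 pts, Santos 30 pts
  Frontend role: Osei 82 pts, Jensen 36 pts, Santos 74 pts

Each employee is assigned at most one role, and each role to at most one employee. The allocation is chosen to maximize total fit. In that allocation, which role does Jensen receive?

Jensen receives Ops role.

Treat this as an assignment problem: match each employee to one role.
Optimal: Osei→Frontend role (82 pts), Jensen→Ops role (83 pts), Santos→Data role (74 pts) — total 82+83+74 = 239 pts.
Column-greedy (each role in turn goes to its best remaining employee) gives 237 pts, worse by 2.
Jensen's own top role is Data role (86 pts), but forcing Jensen→Data role and reassigning the rest optimally gives only 237 pts — worse by 2.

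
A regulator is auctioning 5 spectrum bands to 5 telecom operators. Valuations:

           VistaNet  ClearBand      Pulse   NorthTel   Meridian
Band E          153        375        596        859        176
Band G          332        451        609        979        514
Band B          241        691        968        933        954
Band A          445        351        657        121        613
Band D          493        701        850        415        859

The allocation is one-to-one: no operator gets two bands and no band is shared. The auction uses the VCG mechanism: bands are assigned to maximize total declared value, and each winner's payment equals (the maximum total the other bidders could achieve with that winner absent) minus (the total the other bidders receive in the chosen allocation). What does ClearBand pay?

ClearBand pays $277M.

Efficient allocation: VistaNet→Band A ($445M), ClearBand→Band D ($701M), Pulse→Band E ($596M), NorthTel→Band G ($979M), Meridian→Band B ($954M); total welfare W = $3675M.
ClearBand receives Band D at value $701M, so the others get W − 701 = $2974M.
Without ClearBand: best allocation of the remaining 4 bidders over all 5 bands is VistaNet→Band A ($445M), Pulse→Band B ($968M), NorthTel→Band G ($979M), Meridian→Band D ($859M), total $3251M.
VCG payment = (others' best without ClearBand) − (others' welfare with ClearBand) = 3251 − 2974 = $277M.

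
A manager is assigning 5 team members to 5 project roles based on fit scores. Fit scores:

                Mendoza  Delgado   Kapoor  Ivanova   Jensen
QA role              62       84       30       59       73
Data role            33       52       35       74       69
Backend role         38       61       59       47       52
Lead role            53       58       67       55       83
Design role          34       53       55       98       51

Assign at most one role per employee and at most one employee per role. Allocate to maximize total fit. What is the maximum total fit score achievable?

Optimal: Mendoza→Lead role (53 pts), Delgado→QA role (84 pts), Kapoor→Backend role (59 pts), Ivanova→Design role (98 pts), Jensen→Data role (69 pts) — total 53+84+59+98+69 = 363 pts.

Maximum total: 363 pts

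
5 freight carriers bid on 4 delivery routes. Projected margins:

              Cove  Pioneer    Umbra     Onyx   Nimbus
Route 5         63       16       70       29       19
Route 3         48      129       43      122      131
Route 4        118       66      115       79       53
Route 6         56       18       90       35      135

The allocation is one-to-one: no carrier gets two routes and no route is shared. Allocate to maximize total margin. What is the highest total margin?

Maximum total: $452k

Optimal: Umbra→Route 5 ($70k), Pioneer→Route 3 ($129k), Cove→Route 4 ($118k), Nimbus→Route 6 ($135k) — total 70+129+118+135 = $452k.
Row-greedy (each carrier in turn takes its best remaining route) gives $366k, worse by 86.
Every other assignment is strictly worse.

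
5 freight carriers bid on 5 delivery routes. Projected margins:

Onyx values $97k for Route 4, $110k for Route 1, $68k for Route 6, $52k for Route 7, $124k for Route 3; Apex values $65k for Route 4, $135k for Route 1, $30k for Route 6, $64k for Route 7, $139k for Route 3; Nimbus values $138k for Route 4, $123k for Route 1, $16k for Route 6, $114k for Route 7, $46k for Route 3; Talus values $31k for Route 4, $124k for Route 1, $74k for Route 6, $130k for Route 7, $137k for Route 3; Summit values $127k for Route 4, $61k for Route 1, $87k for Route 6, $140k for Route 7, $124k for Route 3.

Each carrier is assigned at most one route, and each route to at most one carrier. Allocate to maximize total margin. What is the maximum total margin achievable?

Optimal: Onyx→Route 6 ($68k), Apex→Route 1 ($135k), Nimbus→Route 4 ($138k), Talus→Route 3 ($137k), Summit→Route 7 ($140k) — total 68+135+138+137+140 = $618k.
Column-greedy (each route in turn goes to its best remaining carrier) gives $614k, worse by 4.

Maximum total: $618k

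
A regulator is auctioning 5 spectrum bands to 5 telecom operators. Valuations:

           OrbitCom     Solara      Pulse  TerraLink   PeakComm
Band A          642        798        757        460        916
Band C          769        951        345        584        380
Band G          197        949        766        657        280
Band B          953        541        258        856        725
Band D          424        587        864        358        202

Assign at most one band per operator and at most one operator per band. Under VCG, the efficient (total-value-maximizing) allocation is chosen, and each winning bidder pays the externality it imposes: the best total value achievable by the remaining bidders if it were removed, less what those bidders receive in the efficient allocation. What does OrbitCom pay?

Efficient allocation: OrbitCom→Band C ($769M), Solara→Band G ($949M), Pulse→Band D ($864M), TerraLink→Band B ($856M), PeakComm→Band A ($916M); total welfare W = $4354M.
OrbitCom receives Band C at value $769M, so the others get W − 769 = $3585M.
Without OrbitCom: best allocation of the remaining 4 bidders over all 5 bands is Solara→Band C ($951M), Pulse→Band D ($864M), TerraLink→Band B ($856M), PeakComm→Band A ($916M), total $3587M.
VCG payment = (others' best without OrbitCom) − (others' welfare with OrbitCom) = 3587 − 3585 = $2M.

OrbitCom pays $2M.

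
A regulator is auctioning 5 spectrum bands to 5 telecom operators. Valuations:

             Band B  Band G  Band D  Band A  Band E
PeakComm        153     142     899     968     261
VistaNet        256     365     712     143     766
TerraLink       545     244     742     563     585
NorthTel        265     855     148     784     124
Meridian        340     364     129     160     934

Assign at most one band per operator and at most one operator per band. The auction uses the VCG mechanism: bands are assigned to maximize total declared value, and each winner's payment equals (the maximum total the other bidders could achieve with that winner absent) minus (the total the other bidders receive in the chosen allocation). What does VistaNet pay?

VistaNet pays $197M.

Efficient allocation: PeakComm→Band A ($968M), VistaNet→Band D ($712M), TerraLink→Band B ($545M), NorthTel→Band G ($855M), Meridian→Band E ($934M); total welfare W = $4014M.
VistaNet receives Band D at value $712M, so the others get W − 712 = $3302M.
Without VistaNet: best allocation of the remaining 4 bidders over all 5 bands is PeakComm→Band A ($968M), TerraLink→Band D ($742M), NorthTel→Band G ($855M), Meridian→Band E ($934M), total $3499M.
VCG payment = (others' best without VistaNet) − (others' welfare with VistaNet) = 3499 − 3302 = $197M.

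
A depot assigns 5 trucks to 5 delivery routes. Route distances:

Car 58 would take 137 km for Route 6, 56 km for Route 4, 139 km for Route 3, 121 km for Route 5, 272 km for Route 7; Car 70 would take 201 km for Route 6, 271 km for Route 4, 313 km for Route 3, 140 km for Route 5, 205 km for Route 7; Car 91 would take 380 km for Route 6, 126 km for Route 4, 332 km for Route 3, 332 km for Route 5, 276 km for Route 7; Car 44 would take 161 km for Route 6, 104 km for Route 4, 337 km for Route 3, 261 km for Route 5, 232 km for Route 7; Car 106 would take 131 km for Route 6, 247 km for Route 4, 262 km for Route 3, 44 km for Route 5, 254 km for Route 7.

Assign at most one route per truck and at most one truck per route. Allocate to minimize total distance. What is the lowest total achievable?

Min total: 675 km

This is the linear assignment problem.
Optimal: Car 58→Route 3 (139 km), Car 70→Route 7 (205 km), Car 91→Route 4 (126 km), Car 44→Route 6 (161 km), Car 106→Route 5 (44 km) — total 139+205+126+161+44 = 675 km.
Column-greedy (each route in turn goes to its cheapest remaining truck) gives 1037 km, worse by 362.
Next-best assignment: Car 58→Route 3, Car 70→Route 6, Car 91→Route 4, Car 44→Route 7, Car 106→Route 5 = 742 km.
Checked against all permutations: 675 km is optimal.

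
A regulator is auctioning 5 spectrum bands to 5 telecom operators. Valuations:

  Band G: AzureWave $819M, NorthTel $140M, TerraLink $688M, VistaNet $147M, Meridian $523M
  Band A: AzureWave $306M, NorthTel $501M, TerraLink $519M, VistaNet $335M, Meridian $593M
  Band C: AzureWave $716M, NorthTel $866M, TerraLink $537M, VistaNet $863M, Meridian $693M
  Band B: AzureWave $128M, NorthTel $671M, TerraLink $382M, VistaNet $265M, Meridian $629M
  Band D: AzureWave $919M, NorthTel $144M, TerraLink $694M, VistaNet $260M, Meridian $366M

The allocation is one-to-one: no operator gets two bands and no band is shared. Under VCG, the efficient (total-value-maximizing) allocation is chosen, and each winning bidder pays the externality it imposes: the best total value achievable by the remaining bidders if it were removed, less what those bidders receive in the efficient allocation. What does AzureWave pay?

AzureWave pays $6M.

Efficient allocation: AzureWave→Band D ($919M), NorthTel→Band B ($671M), TerraLink→Band G ($688M), VistaNet→Band C ($863M), Meridian→Band A ($593M); total welfare W = $3734M.
AzureWave receives Band D at value $919M, so the others get W − 919 = $2815M.
Without AzureWave: best allocation of the remaining 4 bidders over all 5 bands is NorthTel→Band B ($671M), TerraLink→Band D ($694M), VistaNet→Band C ($863M), Meridian→Band A ($593M), total $2821M.
VCG payment = (others' best without AzureWave) − (others' welfare with AzureWave) = 2821 − 2815 = $6M.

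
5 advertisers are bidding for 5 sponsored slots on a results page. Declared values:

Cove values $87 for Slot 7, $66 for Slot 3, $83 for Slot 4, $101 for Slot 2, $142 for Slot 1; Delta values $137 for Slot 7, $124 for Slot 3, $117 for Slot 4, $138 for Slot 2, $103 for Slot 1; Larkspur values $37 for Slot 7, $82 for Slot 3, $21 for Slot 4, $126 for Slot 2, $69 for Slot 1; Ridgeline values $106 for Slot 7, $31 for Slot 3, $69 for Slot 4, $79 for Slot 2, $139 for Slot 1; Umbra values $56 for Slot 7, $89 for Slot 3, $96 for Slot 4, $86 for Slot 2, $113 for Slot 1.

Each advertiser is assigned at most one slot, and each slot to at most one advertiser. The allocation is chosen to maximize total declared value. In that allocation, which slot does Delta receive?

Treat this as an assignment problem: match each advertiser to one slot.
Optimal: Cove→Slot 1 ($142), Delta→Slot 3 ($124), Larkspur→Slot 2 ($126), Ridgeline→Slot 7 ($106), Umbra→Slot 4 ($96) — total 142+124+126+106+96 = $594.
Row-greedy (each advertiser in turn takes its best remaining slot) gives $564, worse by 30.
No other one-to-one assignment exceeds $594.
Delta's own top slot is Slot 2 ($138), but forcing Delta→Slot 2 and reassigning the rest optimally gives only $564 — worse by 30.

Delta receives Slot 3.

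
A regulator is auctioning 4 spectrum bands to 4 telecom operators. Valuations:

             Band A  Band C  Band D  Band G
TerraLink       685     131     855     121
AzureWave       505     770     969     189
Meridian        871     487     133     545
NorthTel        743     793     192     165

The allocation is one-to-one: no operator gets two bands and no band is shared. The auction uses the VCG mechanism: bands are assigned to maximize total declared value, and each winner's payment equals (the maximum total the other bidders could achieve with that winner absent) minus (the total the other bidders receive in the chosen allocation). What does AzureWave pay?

AzureWave pays $496M.

Efficient allocation: TerraLink→Band A ($685M), AzureWave→Band D ($969M), Meridian→Band G ($545M), NorthTel→Band C ($793M); total welfare W = $2992M.
AzureWave receives Band D at value $969M, so the others get W − 969 = $2023M.
Without AzureWave: best allocation of the remaining 3 bidders over all 4 bands is TerraLink→Band D ($855M), Meridian→Band A ($871M), NorthTel→Band C ($793M), total $2519M.
VCG payment = (others' best without AzureWave) − (others' welfare with AzureWave) = 2519 − 2023 = $496M.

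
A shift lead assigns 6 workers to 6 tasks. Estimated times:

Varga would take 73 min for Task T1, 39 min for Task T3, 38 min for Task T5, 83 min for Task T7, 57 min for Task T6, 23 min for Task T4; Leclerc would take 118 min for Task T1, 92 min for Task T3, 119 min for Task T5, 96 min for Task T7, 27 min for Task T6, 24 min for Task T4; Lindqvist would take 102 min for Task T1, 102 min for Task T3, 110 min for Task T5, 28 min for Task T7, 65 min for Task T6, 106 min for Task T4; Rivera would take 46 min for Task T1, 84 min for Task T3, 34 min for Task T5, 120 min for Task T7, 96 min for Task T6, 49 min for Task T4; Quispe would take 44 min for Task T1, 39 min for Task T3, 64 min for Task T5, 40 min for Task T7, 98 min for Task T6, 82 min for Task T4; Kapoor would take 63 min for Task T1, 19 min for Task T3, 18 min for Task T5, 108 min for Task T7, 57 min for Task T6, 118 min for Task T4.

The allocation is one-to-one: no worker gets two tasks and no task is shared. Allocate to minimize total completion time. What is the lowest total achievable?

Min total: 175 min

This is a one-to-one assignment (minimum-cost bipartite matching).
Optimal: Varga→Task T4 (23 min), Leclerc→Task T6 (27 min), Lindqvist→Task T7 (28 min), Rivera→Task T5 (34 min), Quispe→Task T1 (44 min), Kapoor→Task T3 (19 min) — total 23+27+28+34+44+19 = 175 min.
Min-entry greedy (repeatedly take the single cheapest remaining cell) gives 181 min, worse by 6.
Next-best assignment: Varga→Task T4, Leclerc→Task T6, Lindqvist→Task T7, Rivera→Task T1, Quispe→Task T3, Kapoor→Task T5 = 181 min.
Checked against all permutations: 175 min is optimal.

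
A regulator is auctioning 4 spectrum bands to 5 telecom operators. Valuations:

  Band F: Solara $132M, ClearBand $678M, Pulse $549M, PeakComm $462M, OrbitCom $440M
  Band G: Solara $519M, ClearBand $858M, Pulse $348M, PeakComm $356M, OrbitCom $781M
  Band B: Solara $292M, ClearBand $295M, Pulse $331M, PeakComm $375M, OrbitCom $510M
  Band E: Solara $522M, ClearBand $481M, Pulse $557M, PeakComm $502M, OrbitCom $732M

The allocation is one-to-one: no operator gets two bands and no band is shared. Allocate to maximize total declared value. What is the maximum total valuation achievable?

Maximum total: $2514M

Optimal: Pulse→Band F ($549M), ClearBand→Band G ($858M), PeakComm→Band B ($375M), OrbitCom→Band E ($732M) — total 549+858+375+732 = $2514M.
No other one-to-one assignment exceeds $2514M.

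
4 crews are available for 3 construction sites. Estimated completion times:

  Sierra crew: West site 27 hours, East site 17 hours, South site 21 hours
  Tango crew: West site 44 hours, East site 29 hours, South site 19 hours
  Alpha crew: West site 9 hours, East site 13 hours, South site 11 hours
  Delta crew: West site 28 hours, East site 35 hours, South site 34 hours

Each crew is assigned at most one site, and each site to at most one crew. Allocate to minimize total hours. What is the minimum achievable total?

Optimal: Alpha crew→West site (9 hours), Sierra crew→East site (17 hours), Tango crew→South site (19 hours) — total 9+17+19 = 45 hours.
Next-best assignment: Delta crew→West site, Sierra crew→East site, Alpha crew→South site = 56 hours.

Min total: 45 hours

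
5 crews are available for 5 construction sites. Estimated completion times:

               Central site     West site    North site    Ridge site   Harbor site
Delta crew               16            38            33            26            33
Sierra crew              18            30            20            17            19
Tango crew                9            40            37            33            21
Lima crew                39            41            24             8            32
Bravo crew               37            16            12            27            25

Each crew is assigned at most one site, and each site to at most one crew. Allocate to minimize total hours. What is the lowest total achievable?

Min total: 81 hours

This is the linear assignment problem.
Optimal: Delta crew→Central site (16 hours), Sierra crew→North site (20 hours), Tango crew→Harbor site (21 hours), Lima crew→Ridge site (8 hours), Bravo crew→West site (16 hours) — total 16+20+21+8+16 = 81 hours.
Row-greedy (each crew in turn takes its cheapest remaining site) gives 94 hours, worse by 13.
Next-best assignment: Delta crew→North site, Sierra crew→Harbor site, Tango crew→Central site, Lima crew→Ridge site, Bravo crew→West site = 85 hours.
Swapping Tango crew↔Delta crew (Tango crew→Central site 9 hours, Delta crew→Harbor site 33 hours) adds 5.
Every other assignment is strictly worse.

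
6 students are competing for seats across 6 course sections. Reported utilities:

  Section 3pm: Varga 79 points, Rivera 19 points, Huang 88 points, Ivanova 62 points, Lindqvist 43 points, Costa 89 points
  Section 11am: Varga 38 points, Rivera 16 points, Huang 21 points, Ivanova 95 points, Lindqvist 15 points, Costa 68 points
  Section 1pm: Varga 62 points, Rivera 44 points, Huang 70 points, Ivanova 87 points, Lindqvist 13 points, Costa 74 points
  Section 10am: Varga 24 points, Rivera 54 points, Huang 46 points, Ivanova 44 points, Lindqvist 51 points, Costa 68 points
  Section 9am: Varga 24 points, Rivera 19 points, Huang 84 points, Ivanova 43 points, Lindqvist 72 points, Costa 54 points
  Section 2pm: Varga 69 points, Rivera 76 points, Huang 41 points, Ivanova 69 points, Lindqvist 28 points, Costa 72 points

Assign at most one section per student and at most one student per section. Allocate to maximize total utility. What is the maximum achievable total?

Optimal: Varga→Section 1pm (62 points), Rivera→Section 2pm (76 points), Huang→Section 3pm (88 points), Ivanova→Section 11am (95 points), Lindqvist→Section 9am (72 points), Costa→Section 10am (68 points) — total 62+76+88+95+72+68 = 461 points.
Row-greedy (each student in turn takes its best remaining section) gives 459 points, worse by 2.
Next-best assignment: Varga→Section 3pm, Rivera→Section 2pm, Huang→Section 1pm, Ivanova→Section 11am, Lindqvist→Section 9am, Costa→Section 10am = 460 points.

Maximum total: 461 points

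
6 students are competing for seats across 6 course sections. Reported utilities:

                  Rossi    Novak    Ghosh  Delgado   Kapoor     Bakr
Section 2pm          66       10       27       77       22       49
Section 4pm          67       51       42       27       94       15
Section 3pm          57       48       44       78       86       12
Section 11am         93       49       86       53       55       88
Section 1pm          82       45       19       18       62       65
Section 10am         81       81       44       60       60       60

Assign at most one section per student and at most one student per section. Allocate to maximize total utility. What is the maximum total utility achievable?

Max total: 470 points

Optimal: Rossi→Section 2pm (66 points), Novak→Section 10am (81 points), Ghosh→Section 11am (86 points), Delgado→Section 3pm (78 points), Kapoor→Section 4pm (94 points), Bakr→Section 1pm (65 points) — total 66+81+86+78+94+65 = 470 points.
Max-entry greedy (repeatedly take the single best remaining cell) gives 438 points, worse by 32.
Swapping Rossi↔Delgado (Rossi→Section 3pm 57 points, Delgado→Section 2pm 77 points) loses 10.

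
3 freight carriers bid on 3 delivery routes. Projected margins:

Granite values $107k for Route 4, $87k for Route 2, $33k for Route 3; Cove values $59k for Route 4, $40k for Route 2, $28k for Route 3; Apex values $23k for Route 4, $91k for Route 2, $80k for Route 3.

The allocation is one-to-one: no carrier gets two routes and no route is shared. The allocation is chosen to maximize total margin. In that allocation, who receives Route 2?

Optimal: Granite→Route 4 ($107k), Cove→Route 2 ($40k), Apex→Route 3 ($80k) — total 107+40+80 = $227k.
Max-entry greedy (repeatedly take the single best remaining cell) gives $226k, worse by 1.
Next-best assignment: Granite→Route 4, Cove→Route 3, Apex→Route 2 = $226k.
Cove's own top route is Route 4 ($59k), but forcing Cove→Route 4 and reassigning the rest optimally gives only $226k — worse by 1.

Cove receives Route 2.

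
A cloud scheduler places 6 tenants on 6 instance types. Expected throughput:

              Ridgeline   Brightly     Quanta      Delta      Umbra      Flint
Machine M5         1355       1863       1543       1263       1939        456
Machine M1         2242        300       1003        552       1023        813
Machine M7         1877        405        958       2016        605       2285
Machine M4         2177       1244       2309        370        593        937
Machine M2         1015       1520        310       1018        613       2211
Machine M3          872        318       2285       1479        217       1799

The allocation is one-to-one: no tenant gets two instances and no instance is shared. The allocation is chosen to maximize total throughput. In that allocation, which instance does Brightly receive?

Optimal: Ridgeline→Machine M1 (2242 ops/s), Brightly→Machine M4 (1244 ops/s), Quanta→Machine M3 (2285 ops/s), Delta→Machine M7 (2016 ops/s), Umbra→Machine M5 (1939 ops/s), Flint→Machine M2 (2211 ops/s) — total 2242+1244+2285+2016+1939+2211 = 11937 ops/s.
Every other assignment is strictly worse.
Brightly's own top instance is Machine M5 (1863 ops/s), but forcing Brightly→Machine M5 and reassigning the rest optimally gives only 11575 ops/s — worse by 362.

Brightly receives Machine M4.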